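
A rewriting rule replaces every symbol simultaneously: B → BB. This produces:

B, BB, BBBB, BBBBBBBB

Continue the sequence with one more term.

Expanding BBBBBBBB: B→BB, B→BB, B→BB, B→BB, B→BB, B→BB, B→BB, B→BB. Concatenated: BB BB BB BB BB BB BB BB.

BBBBBBBBBBBBBBBB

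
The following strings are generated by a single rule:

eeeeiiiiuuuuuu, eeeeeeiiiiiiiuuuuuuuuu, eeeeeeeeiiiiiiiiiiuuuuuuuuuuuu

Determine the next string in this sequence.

eeeeeeeeeeiiiiiiiiiiiiiuuuuuuuuuuuuuuu

Term n consists of 2n e's, followed by 3n-2 i's, followed by 3n u's, where the shown terms are n = 2, 3, 4.
Setting n = 5 gives 10, 13, 15 characters in each block.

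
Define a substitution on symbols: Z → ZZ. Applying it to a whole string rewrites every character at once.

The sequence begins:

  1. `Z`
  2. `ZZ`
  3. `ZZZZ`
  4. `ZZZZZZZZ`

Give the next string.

Expanding ZZZZZZZZ: Z→ZZ, Z→ZZ, Z→ZZ, Z→ZZ, Z→ZZ, Z→ZZ, Z→ZZ, Z→ZZ. Concatenated: ZZ ZZ ZZ ZZ ZZ ZZ ZZ ZZ.

ZZZZZZZZZZZZZZZZ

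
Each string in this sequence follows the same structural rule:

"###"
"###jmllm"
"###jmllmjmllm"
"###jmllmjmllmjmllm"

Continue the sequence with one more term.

###jmllmjmllmjmllmjmllm

The strings grow by a fixed suffix jmllm each time.
One more step from ###jmllmjmllmjmllm gives the answer.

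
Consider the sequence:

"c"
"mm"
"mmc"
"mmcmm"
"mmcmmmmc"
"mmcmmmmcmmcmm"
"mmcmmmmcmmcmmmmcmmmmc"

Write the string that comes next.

mmcmmmmcmmcmmmmcmmmmcmmcmmmmcmmcmm

From term 3 onward, concatenate the last term with the second-to-last: mm·c = mmc, mmc·mm = mmcmm, …
So term 8 is mmcmmmmcmmcmmmmcmmmmc·mmcmmmmcmmcmm.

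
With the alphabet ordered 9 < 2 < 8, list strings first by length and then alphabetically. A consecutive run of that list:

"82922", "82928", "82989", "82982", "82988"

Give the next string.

Treat 82988 as a base-3 numeral over the given alphabet and add one, carrying through any trailing 8's.

82299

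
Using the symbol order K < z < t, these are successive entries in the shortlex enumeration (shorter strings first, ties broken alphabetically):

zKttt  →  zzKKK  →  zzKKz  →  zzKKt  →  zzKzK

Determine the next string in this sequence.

zzKzz

Find the rightmost character of zzKzK below t, bump it to the next letter, and reset everything to its right to K.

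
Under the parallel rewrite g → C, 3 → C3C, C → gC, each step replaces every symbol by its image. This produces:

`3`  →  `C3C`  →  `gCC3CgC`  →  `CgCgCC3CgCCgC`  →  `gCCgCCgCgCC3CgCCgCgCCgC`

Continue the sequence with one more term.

CgCgCCgCgCCgCCgCgCC3CgCCgCgCCgCCgCgCCgC

Replace each of the 23 characters of gCCgCCgCgCC3CgCCgCgCCgC in place — C gC gC C gC gC C gC C gC gC C3C gC C gC gC C gC C gC gC C gC — and concatenate.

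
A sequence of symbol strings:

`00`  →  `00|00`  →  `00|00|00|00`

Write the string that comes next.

00|00|00|00|00|00|00|00

Each string is two copies of the previous one joined by '|'.
One more doubling of 00|00|00|00 gives the answer.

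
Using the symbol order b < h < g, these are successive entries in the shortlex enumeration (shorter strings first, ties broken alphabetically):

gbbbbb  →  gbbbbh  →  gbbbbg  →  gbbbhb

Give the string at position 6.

Stepping forward 2 times from gbbbhb: gbbbhb → gbbbhh, then the target.

gbbbhg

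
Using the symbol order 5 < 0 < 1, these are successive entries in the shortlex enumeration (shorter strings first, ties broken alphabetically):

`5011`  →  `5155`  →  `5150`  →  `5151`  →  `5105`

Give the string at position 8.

Continuing the enumeration 3 steps past 5105: 5105 → 5100 → 5101 → (answer).

5115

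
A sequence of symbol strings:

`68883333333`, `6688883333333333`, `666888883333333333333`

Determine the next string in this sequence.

Each string has the form 6^{n-1} 8^{n+1} 3^{3n+1}, where the shown terms are n = 2, 3, 4.
For the next term, n = 5, so the run lengths are 4, 6, 16.

66668888883333333333333333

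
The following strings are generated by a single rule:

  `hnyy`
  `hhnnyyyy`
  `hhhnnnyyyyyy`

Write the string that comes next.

Each string has the form h^{n} n^{n} y^{2n} (n = 1, 2, …).
For the next term, n = 4, so the run lengths are 4, 4, 8.

hhhhnnnnyyyyyyyy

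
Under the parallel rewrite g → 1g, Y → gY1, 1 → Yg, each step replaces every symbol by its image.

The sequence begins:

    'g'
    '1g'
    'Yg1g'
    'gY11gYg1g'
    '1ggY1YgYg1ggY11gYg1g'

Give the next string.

Yg1g1ggY1YggY11ggY11gYg1g1ggY1YgYg1ggY11gYg1g

Replace each of the 20 characters of 1ggY1YgYg1ggY11gYg1g in place — Yg 1g 1g gY1 Yg gY1 1g gY1 1g Yg 1g 1g gY1 Yg Yg 1g gY1 1g Yg 1g — and concatenate.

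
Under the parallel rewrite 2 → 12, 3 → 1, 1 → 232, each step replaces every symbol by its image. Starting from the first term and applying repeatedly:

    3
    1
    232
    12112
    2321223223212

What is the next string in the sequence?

1211223212121121211223212

Replace each of the 13 characters of 2321223223212 in place — 12 1 12 232 12 12 1 12 12 1 12 232 12 — and concatenate.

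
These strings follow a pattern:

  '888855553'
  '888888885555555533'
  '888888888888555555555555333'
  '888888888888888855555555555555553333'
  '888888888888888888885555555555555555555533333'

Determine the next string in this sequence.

The n-th term is 4n 8's then 4n 5's then n 3's (n = 1, 2, …).
Setting n = 6 gives 24, 24, 6 characters in each block.

888888888888888888888888555555555555555555555555333333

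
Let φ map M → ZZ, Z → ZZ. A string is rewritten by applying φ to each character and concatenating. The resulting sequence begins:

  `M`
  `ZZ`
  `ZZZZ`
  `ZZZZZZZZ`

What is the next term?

ZZZZZZZZZZZZZZZZ

Apply φ to ZZZZZZZZ symbol by symbol: Z→ZZ, Z→ZZ, Z→ZZ, Z→ZZ, Z→ZZ, Z→ZZ, Z→ZZ, Z→ZZ; joined: ZZ ZZ ZZ ZZ ZZ ZZ ZZ ZZ.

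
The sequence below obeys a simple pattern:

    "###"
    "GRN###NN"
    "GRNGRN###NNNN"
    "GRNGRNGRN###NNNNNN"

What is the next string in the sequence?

GRNGRNGRNGRN###NNNNNNNN

Every step adds GRN to the front and NN to the end of the previous string.
So the next term is GRN·GRNGRNGRN###NNNNNN·NN.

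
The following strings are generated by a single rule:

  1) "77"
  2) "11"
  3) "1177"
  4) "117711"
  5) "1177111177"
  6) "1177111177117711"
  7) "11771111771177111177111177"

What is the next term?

117711117711771111771111771177111177117711

From term 3 onward, concatenate the last term with the second-to-last: 11·77 = 1177, 1177·11 = 117711, …
The next term joins 11771111771177111177111177 and 1177111177117711.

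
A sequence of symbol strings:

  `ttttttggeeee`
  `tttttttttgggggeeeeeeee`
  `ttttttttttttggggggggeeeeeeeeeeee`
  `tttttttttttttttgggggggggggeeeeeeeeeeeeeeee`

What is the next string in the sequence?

Term n consists of 3n+3 t's, followed by 3n-1 g's, followed by 4n e's (n = 1, 2, …).
Setting n = 5 gives 18, 14, 20 characters in each block.

ttttttttttttttttttggggggggggggggeeeeeeeeeeeeeeeeeeee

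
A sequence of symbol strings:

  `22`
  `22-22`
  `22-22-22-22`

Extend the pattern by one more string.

22-22-22-22-22-22-22-22

s(k+1) = s(k)·-·s(k) — each term doubles the last with '-' between the halves.
One more doubling of 22-22-22-22 gives the answer.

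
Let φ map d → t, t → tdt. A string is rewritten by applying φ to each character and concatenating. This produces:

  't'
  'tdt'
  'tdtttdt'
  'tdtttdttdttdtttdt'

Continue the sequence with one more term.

Replace each of the 17 characters of tdtttdttdttdtttdt in place — tdt t tdt tdt tdt t tdt tdt t tdt tdt t tdt tdt tdt t tdt — and concatenate.

tdtttdttdttdtttdttdtttdttdtttdttdttdtttdt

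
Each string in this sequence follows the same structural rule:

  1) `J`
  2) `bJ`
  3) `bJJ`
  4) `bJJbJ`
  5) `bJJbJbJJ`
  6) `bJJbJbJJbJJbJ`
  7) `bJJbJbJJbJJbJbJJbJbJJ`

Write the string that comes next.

bJJbJbJJbJJbJbJJbJbJJbJJbJbJJbJJbJ

Each term (from the third on) is the previous term followed by the one before it: term 3 = bJ·J = bJJ.
The next term joins bJJbJbJJbJJbJbJJbJbJJ and bJJbJbJJbJJbJ.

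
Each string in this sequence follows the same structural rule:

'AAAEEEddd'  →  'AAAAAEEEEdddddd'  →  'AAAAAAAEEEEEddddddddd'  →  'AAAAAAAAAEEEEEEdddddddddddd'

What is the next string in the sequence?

AAAAAAAAAAAEEEEEEEddddddddddddddd

The n-th term is 2n+1 A's then n+2 E's then 3n d's (n = 1, 2, …).
At n = 5 the blocks have lengths 11, 7, 15.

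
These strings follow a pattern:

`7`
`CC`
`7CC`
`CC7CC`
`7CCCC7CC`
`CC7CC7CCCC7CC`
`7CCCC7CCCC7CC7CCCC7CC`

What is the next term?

CC7CC7CCCC7CC7CCCC7CCCC7CC7CCCC7CC

From term 3 onward, concatenate the second-to-last term with the last: 7·CC = 7CC, CC·7CC = CC7CC, …
The next term joins CC7CC7CCCC7CC and 7CCCC7CCCC7CC7CCCC7CC.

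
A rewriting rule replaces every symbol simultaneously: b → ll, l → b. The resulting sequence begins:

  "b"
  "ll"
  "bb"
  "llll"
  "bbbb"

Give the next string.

Rewriting each symbol of bbbb: b→ll, b→ll, b→ll, b→ll, which concatenates to ll ll ll ll.

llllllll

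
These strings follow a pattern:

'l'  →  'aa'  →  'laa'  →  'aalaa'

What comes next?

From term 3 onward, concatenate the second-to-last term with the last: l·aa = laa, aa·laa = aalaa, …
So term 5 is laa·aalaa.

laaaalaa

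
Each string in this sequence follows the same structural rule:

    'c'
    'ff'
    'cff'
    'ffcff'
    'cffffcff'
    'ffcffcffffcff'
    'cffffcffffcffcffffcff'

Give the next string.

ffcffcffffcffcffffcffffcffcffffcff

Each term (from the third on) is the two preceding terms concatenated in order: term 3 = c·ff = cff.
Continuing: ffcffcffffcff · cffffcffffcffcffffcff gives term 8.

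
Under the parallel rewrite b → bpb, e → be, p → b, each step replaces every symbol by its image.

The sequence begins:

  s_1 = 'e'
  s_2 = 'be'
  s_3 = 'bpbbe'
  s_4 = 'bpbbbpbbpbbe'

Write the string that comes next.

Expanding bpbbbpbbpbbe: b→bpb, p→b, b→bpb, b→bpb, b→bpb, p→b, b→bpb, b→bpb, p→b, b→bpb, b→bpb, e→be. Concatenated: bpb b bpb bpb bpb b bpb bpb b bpb bpb be.

bpbbbpbbpbbpbbbpbbpbbbpbbpbbe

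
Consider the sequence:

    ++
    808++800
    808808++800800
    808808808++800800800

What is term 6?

s(k+1) = 808·s(k)·800, so each term gains 808 as a prefix and 800 as a suffix.
From 808808808++800800800, 2 further steps: 808808808++800800800 → 808808808808++800800800800 → (answer).

808808808808808++800800800800800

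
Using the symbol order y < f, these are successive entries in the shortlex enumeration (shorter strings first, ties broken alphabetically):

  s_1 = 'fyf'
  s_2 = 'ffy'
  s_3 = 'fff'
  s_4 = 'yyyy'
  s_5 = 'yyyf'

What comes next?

yyfy

Find the rightmost character of yyyf below f, bump it to the next letter, and reset everything to its right to y.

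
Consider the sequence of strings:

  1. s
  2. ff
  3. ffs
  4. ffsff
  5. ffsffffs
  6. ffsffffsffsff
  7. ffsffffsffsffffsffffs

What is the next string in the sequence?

Each term (from the third on) is the previous term followed by the one before it: term 3 = ff·s = ffs.
The next term joins ffsffffsffsffffsffffs and ffsffffsffsff.

ffsffffsffsffffsffffsffsffffsffsff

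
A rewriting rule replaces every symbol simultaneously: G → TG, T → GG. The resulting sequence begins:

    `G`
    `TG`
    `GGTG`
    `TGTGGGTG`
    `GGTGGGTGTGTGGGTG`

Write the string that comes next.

Replace each of the 16 characters of GGTGGGTGTGTGGGTG in place — TG TG GG TG TG TG GG TG GG TG GG TG TG TG GG TG — and concatenate.

TGTGGGTGTGTGGGTGGGTGGGTGTGTGGGTG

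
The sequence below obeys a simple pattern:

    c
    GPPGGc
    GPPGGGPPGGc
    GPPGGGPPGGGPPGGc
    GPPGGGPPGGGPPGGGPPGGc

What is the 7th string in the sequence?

GPPGGGPPGGGPPGGGPPGGGPPGGGPPGGc

Each term is the previous one with GPPGG prepended.
From GPPGGGPPGGGPPGGGPPGGc, 2 further steps: GPPGGGPPGGGPPGGGPPGGc → GPPGGGPPGGGPPGGGPPGGGPPGGc → (answer).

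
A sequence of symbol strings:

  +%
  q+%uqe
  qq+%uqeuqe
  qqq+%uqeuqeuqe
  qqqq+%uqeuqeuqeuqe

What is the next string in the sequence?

qqqqq+%uqeuqeuqeuqeuqe

s(k+1) = q·s(k)·uqe, so each term gains q as a prefix and uqe as a suffix.
So the next term is q·qqqq+%uqeuqeuqeuqe·uqe.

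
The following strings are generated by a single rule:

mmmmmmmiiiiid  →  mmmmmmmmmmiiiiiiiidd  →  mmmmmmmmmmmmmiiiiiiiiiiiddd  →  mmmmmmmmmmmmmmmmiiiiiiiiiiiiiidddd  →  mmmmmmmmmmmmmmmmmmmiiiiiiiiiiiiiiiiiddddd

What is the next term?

The n-th term is 3n+1 m's then 3n-1 i's then n-1 d's, where the shown terms are n = 2, 3, 4, 5, 6.
At n = 7 the blocks have lengths 22, 20, 6.

mmmmmmmmmmmmmmmmmmmmmmiiiiiiiiiiiiiiiiiiiidddddd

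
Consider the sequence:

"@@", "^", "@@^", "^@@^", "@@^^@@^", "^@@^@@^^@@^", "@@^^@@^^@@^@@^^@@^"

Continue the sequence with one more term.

This is a Fibonacci-style word recurrence s(k) = s(k−2)·s(k−1): e.g. @@·^ = @@^.
Continuing: ^@@^@@^^@@^ · @@^^@@^^@@^@@^^@@^ gives term 8.

^@@^@@^^@@^@@^^@@^^@@^@@^^@@^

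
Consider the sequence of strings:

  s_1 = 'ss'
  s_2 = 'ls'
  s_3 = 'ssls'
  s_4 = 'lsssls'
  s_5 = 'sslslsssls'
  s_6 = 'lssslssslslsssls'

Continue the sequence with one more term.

Each term (from the third on) is the two preceding terms concatenated in order: term 3 = ss·ls = ssls.
The next term joins sslslsssls and lssslssslslsssls.

sslslssslslssslssslslsssls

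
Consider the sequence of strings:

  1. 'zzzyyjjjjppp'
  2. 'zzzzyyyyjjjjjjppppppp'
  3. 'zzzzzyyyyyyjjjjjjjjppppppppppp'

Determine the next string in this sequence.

Reading off run lengths: z runs 3, 4, 5; y runs 2, 4, 6; j runs 4, 6, 8; p runs 3, 7, 11 — each is linear in n (n = 1, 2, …).
Setting n = 4 gives 6, 8, 10, 15 characters in each block.

zzzzzzyyyyyyyyjjjjjjjjjjppppppppppppppp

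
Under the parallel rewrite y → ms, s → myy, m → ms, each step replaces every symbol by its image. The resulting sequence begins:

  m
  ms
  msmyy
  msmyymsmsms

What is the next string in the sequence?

Rewriting each symbol of msmyymsmsms: m→ms, s→myy, m→ms, y→ms, y→ms, m→ms, s→myy, m→ms, s→myy, m→ms, s→myy, which concatenates to ms myy ms ms ms ms myy ms myy ms myy.

msmyymsmsmsmsmyymsmyymsmyy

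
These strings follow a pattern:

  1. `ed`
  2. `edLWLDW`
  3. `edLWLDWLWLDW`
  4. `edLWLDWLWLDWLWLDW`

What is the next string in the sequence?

edLWLDWLWLDWLWLDWLWLDW

Every step adds LWLDW to the end: s(k+1) = s(k)·LWLDW.
One more step from edLWLDWLWLDWLWLDW gives the answer.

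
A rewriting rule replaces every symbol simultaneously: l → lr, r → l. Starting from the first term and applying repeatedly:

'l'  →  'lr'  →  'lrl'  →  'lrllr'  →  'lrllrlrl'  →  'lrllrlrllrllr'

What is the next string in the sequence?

Rewriting the 13 symbols of lrllrlrllrllr one by one yields lr l lr lr l lr l lr lr l lr lr l; concatenated:

lrllrlrllrllrlrllrlrl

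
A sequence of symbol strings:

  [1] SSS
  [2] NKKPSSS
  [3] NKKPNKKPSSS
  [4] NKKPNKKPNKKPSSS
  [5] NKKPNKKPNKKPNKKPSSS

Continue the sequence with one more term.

NKKPNKKPNKKPNKKPNKKPSSS

The strings grow by a fixed prefix NKKP each time.
One more step from NKKPNKKPNKKPNKKPSSS gives the answer.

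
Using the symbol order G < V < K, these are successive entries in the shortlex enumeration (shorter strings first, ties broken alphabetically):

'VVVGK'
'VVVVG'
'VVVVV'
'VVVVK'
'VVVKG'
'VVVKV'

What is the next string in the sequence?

VVVKK

The successor of VVVKV increments the rightmost position that isn't already K and resets every position after it to G.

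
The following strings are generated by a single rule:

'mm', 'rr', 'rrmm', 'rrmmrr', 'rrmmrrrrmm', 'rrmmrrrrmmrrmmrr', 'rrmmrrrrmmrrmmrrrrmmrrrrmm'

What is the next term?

Each term (from the third on) is the previous term followed by the one before it: term 3 = rr·mm = rrmm.
The next term joins rrmmrrrrmmrrmmrrrrmmrrrrmm and rrmmrrrrmmrrmmrr.

rrmmrrrrmmrrmmrrrrmmrrrrmmrrmmrrrrmmrrmmrr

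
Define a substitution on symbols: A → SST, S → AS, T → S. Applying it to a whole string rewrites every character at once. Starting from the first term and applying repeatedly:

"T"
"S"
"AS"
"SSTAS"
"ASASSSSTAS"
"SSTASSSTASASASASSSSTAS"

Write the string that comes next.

Rewriting the 22 symbols of SSTASSSTASASASASSSSTAS one by one yields AS AS S SST AS AS AS S SST AS SST AS SST AS SST AS AS AS AS S SST AS; concatenated:

ASASSSSTASASASSSSTASSSTASSSTASSSTASASASASSSSTAS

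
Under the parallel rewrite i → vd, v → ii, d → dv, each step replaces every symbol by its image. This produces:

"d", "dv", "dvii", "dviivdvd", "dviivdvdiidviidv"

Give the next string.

dviivdvdiidviidvvdvddviivdvddvii

Replace each of the 16 characters of dviivdvdiidviidv in place — dv ii vd vd ii dv ii dv vd vd dv ii vd vd dv ii — and concatenate.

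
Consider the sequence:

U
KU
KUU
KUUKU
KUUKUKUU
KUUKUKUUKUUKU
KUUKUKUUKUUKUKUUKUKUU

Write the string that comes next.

KUUKUKUUKUUKUKUUKUKUUKUUKUKUUKUUKU

This is a Fibonacci-style word recurrence s(k) = s(k−1)·s(k−2): e.g. KU·U = KUU.
The next term joins KUUKUKUUKUUKUKUUKUKUU and KUUKUKUUKUUKU.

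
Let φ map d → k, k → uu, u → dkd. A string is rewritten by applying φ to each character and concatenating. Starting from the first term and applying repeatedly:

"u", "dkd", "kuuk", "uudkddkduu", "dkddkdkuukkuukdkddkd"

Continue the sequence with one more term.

Rewriting the 20 symbols of dkddkdkuukkuukdkddkd one by one yields k uu k k uu k uu dkd dkd uu uu dkd dkd uu k uu k k uu k; concatenated:

kuukkuukuudkddkduuuudkddkduukuukkuuk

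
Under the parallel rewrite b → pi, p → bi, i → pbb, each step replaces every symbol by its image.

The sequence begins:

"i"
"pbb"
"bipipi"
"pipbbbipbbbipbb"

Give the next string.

bipbbbipipipipbbbipipipipbbbipipi

Replace each of the 15 characters of pipbbbipbbbipbb in place — bi pbb bi pi pi pi pbb bi pi pi pi pbb bi pi pi — and concatenate.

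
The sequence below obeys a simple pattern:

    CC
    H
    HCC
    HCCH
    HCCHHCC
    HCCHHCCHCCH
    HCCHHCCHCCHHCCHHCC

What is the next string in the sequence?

From term 3 onward, concatenate the last term with the second-to-last: H·CC = HCC, HCC·H = HCCH, …
The next term joins HCCHHCCHCCHHCCHHCC and HCCHHCCHCCH.

HCCHHCCHCCHHCCHHCCHCCHHCCHCCH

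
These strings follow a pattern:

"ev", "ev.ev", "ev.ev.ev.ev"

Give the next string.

Every step duplicates the string with '.' between the halves.
Doubling ev.ev.ev.ev with '.' between the halves:

ev.ev.ev.ev.ev.ev.ev.ev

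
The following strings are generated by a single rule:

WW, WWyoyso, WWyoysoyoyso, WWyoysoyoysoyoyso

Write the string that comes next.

WWyoysoyoysoyoysoyoyso

Every step adds yoyso to the end: s(k+1) = s(k)·yoyso.
One more step from WWyoysoyoysoyoyso gives the answer.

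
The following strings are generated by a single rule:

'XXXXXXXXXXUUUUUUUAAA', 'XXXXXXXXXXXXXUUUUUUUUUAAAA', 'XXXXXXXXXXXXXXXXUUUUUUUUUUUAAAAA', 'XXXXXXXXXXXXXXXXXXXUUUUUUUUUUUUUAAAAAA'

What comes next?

The n-th term is 3n+1 X's then 2n+1 U's then n A's, where the shown terms are n = 3, 4, 5, 6.
For the next term, n = 7, so the run lengths are 22, 15, 7.

XXXXXXXXXXXXXXXXXXXXXXUUUUUUUUUUUUUUUAAAAAAA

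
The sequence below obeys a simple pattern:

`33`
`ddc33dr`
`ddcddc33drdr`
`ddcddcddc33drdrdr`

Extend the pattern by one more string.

s(k+1) = ddc·s(k)·dr, so each term gains ddc as a prefix and dr as a suffix.
Applying this once more to ddcddcddc33drdrdr:

ddcddcddcddc33drdrdrdr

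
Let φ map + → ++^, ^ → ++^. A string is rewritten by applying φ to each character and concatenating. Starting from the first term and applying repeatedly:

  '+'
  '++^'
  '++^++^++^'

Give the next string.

++^++^++^++^++^++^++^++^++^

Rewriting each symbol of ++^++^++^: +→++^, +→++^, ^→++^, +→++^, +→++^, ^→++^, +→++^, +→++^, ^→++^, which concatenates to ++^ ++^ ++^ ++^ ++^ ++^ ++^ ++^ ++^.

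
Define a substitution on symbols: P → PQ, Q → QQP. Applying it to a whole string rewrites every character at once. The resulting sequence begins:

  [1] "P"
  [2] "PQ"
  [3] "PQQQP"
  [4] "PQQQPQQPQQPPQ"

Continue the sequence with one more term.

PQQQPQQPQQPPQQQPQQPPQQQPQQPPQPQQQP

φ(PQQQPQQPQQPPQ) expands symbol-by-symbol to PQ QQP QQP QQP PQ QQP QQP PQ QQP QQP PQ PQ QQP; joining the 13 pieces gives the next term.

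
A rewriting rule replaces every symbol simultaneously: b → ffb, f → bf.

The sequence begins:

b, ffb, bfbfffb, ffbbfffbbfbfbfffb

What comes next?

bfbfffbffbbfbfbfffbffbbfffbbfffbbfbfbfffb

Replace each of the 17 characters of ffbbfffbbfbfbfffb in place — bf bf ffb ffb bf bf bf ffb ffb bf ffb bf ffb bf bf bf ffb — and concatenate.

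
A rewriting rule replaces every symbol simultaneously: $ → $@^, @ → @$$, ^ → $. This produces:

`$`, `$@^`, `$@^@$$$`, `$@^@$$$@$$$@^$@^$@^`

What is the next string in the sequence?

Rewriting the 19 symbols of $@^@$$$@$$$@^$@^$@^ one by one yields $@^ @$$ $ @$$ $@^ $@^ $@^ @$$ $@^ $@^ $@^ @$$ $ $@^ @$$ $ $@^ @$$ $; concatenated:

$@^@$$$@$$$@^$@^$@^@$$$@^$@^$@^@$$$$@^@$$$$@^@$$$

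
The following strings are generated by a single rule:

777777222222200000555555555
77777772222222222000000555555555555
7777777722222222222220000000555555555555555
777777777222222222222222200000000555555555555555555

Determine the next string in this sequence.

Reading off run lengths: 7 runs 6, 7, 8, 9; 2 runs 7, 10, 13, 16; 0 runs 5, 6, 7, 8; 5 runs 9, 12, 15, 18 — each is linear in n, where the shown terms are n = 3, 4, 5, 6.
Setting n = 7 gives 10, 19, 9, 21 characters in each block.

77777777772222222222222222222000000000555555555555555555555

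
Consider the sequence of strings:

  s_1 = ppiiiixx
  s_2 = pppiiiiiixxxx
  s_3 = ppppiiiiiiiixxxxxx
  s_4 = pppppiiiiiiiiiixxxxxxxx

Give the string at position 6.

pppppppiiiiiiiiiiiiiixxxxxxxxxxxx

Term n consists of n p's, followed by 2n i's, followed by 2n-2 x's, where the shown terms are n = 2, 3, 4, 5.
Setting n = 7 gives 7, 14, 12 characters in each block.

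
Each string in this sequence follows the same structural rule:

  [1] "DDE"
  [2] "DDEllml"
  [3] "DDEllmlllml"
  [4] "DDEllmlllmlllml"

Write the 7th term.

Every step adds llml to the end: s(k+1) = s(k)·llml.
From DDEllmlllmlllml, 3 further steps: DDEllmlllmlllml → DDEllmlllmlllmlllml → DDEllmlllmlllmlllmlllml → (answer).

DDEllmlllmlllmlllmlllmlllml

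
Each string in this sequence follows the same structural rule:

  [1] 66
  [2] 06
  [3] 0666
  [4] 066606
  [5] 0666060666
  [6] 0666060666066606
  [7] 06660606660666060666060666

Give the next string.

This is a Fibonacci-style word recurrence s(k) = s(k−1)·s(k−2): e.g. 06·66 = 0666.
Continuing: 06660606660666060666060666 · 0666060666066606 gives term 8.

066606066606660606660606660666060666066606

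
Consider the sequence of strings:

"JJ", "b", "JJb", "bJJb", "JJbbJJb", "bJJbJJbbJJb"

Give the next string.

JJbbJJbbJJbJJbbJJb

Each term (from the third on) is the two preceding terms concatenated in order: term 3 = JJ·b = JJb.
Continuing: JJbbJJb · bJJbJJbbJJb gives term 7.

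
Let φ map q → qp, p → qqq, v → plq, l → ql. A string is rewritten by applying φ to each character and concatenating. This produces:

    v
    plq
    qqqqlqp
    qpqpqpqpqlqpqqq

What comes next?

qpqqqqpqqqqpqqqqpqqqqpqlqpqqqqpqpqp

φ(qpqpqpqpqlqpqqq) expands symbol-by-symbol to qp qqq qp qqq qp qqq qp qqq qp ql qp qqq qp qp qp; joining the 15 pieces gives the next term.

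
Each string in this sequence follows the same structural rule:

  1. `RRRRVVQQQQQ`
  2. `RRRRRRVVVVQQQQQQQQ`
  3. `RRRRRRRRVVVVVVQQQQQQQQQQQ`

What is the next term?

RRRRRRRRRRVVVVVVVVQQQQQQQQQQQQQQ

Reading off run lengths: R runs 4, 6, 8; V runs 2, 4, 6; Q runs 5, 8, 11 — each is linear in n, where the shown terms are n = 2, 3, 4.
At n = 5 the blocks have lengths 10, 8, 14.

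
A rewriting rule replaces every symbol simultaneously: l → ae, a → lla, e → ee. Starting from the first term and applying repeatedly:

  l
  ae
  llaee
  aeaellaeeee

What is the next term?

llaeellaeeaeaellaeeeeeeee

Apply φ to aeaellaeeee symbol by symbol: a→lla, e→ee, a→lla, e→ee, l→ae, l→ae, a→lla, e→ee, e→ee, e→ee, e→ee; joined: lla ee lla ee ae ae lla ee ee ee ee.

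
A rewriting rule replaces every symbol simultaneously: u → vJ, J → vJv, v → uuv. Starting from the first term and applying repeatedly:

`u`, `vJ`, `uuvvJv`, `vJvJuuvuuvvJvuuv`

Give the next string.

uuvvJvuuvvJvvJvJuuvvJvJuuvuuvvJvuuvvJvJuuv

Replace each of the 16 characters of vJvJuuvuuvvJvuuv in place — uuv vJv uuv vJv vJ vJ uuv vJ vJ uuv uuv vJv uuv vJ vJ uuv — and concatenate.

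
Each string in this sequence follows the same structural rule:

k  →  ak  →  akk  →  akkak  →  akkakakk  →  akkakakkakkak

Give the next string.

akkakakkakkakakkakakk

This is a Fibonacci-style word recurrence s(k) = s(k−1)·s(k−2): e.g. ak·k = akk.
The next term joins akkakakkakkak and akkakakk.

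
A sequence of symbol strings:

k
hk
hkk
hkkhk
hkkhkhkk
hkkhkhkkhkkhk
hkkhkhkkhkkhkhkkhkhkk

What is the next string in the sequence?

This is a Fibonacci-style word recurrence s(k) = s(k−1)·s(k−2): e.g. hk·k = hkk.
Continuing: hkkhkhkkhkkhkhkkhkhkk · hkkhkhkkhkkhk gives term 8.

hkkhkhkkhkkhkhkkhkhkkhkkhkhkkhkkhk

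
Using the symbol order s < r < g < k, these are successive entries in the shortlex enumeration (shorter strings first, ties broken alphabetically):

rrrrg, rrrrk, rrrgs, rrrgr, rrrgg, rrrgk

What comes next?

rrrks

The successor of rrrgk increments the rightmost position that isn't already k and resets every position after it to s.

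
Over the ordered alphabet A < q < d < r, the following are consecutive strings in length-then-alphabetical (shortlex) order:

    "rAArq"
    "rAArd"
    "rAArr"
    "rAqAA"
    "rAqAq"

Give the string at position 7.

rAqAr

Stepping forward 2 times from rAqAq: rAqAq → rAqAd, then the target.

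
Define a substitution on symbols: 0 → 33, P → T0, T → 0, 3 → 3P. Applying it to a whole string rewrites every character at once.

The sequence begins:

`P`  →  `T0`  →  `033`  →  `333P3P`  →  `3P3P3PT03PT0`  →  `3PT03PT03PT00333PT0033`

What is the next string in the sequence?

Rewriting the 22 symbols of 3PT03PT03PT00333PT0033 one by one yields 3P T0 0 33 3P T0 0 33 3P T0 0 33 33 3P 3P 3P T0 0 33 33 3P 3P; concatenated:

3PT00333PT00333PT0033333P3P3PT0033333P3P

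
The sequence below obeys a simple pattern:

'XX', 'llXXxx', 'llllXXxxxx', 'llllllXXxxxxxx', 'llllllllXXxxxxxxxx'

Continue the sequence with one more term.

Each term wraps the previous one in ll on the left and xx on the right.
One more step from llllllllXXxxxxxxxx gives the answer.

llllllllllXXxxxxxxxxxx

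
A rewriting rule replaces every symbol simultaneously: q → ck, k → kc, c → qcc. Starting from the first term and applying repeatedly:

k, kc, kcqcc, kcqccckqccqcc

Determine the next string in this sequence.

Applying the rule to each of the 13 symbols of kcqccckqccqcc gives the pieces kc qcc ck qcc qcc qcc kc ck qcc qcc ck qcc qcc, which concatenate to the answer.

kcqccckqccqccqcckcckqccqccckqccqcc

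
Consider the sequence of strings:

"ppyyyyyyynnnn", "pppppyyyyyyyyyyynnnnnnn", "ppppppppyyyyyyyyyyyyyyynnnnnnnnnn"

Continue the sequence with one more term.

pppppppppppyyyyyyyyyyyyyyyyyyynnnnnnnnnnnnn

Reading off run lengths: p runs 2, 5, 8; y runs 7, 11, 15; n runs 4, 7, 10 — each is linear in n (n = 1, 2, …).
For the next term, n = 4, so the run lengths are 11, 19, 13.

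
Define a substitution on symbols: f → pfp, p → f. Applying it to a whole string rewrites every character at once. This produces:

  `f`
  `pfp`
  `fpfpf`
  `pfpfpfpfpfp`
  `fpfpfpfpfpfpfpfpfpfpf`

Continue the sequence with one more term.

φ(fpfpfpfpfpfpfpfpfpfpf) expands symbol-by-symbol to pfp f pfp f pfp f pfp f pfp f pfp f pfp f pfp f pfp f pfp f pfp; joining the 21 pieces gives the next term.

pfpfpfpfpfpfpfpfpfpfpfpfpfpfpfpfpfpfpfpfpfp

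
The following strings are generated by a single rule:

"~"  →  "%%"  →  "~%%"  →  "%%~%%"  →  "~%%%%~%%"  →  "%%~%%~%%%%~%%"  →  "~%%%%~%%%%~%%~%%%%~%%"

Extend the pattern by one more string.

This is a Fibonacci-style word recurrence s(k) = s(k−2)·s(k−1): e.g. ~·%% = ~%%.
Continuing: %%~%%~%%%%~%% · ~%%%%~%%%%~%%~%%%%~%% gives term 8.

%%~%%~%%%%~%%~%%%%~%%%%~%%~%%%%~%%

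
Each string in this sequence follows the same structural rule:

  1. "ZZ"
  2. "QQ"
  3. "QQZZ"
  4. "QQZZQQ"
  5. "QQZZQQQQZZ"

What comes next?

QQZZQQQQZZQQZZQQ

This is a Fibonacci-style word recurrence s(k) = s(k−1)·s(k−2): e.g. QQ·ZZ = QQZZ.
So term 6 is QQZZQQQQZZ·QQZZQQ.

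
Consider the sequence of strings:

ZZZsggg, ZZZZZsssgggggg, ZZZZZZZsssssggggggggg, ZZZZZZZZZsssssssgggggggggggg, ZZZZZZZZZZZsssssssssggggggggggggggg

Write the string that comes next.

ZZZZZZZZZZZZZsssssssssssgggggggggggggggggg

Term n consists of 2n+1 Z's, followed by 2n-1 s's, followed by 3n g's (n = 1, 2, …).
Setting n = 6 gives 13, 11, 18 characters in each block.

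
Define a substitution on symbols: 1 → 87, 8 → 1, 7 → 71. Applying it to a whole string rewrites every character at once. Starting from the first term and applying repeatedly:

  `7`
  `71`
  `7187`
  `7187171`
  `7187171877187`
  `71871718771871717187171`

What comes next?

Replace each of the 23 characters of 71871718771871717187171 in place — 71 87 1 71 87 71 87 1 71 71 87 1 71 87 71 87 71 87 1 71 87 71 87 — and concatenate.

718717187718717171871718771877187171877187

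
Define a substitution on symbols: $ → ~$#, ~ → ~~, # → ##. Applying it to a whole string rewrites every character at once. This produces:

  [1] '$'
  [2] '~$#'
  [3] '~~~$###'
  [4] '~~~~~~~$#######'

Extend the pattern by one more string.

~~~~~~~~~~~~~~~$###############

Applying the rule to each of the 15 symbols of ~~~~~~~$####### gives the pieces ~~ ~~ ~~ ~~ ~~ ~~ ~~ ~$# ## ## ## ## ## ## ##, which concatenate to the answer.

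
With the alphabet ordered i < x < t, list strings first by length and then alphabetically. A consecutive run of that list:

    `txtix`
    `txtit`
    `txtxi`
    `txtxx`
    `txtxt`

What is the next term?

txtti

The successor of txtxt increments the rightmost position that isn't already t and resets every position after it to i.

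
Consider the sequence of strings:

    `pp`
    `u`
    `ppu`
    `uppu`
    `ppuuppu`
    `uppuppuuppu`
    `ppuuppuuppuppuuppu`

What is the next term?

Each term (from the third on) is the two preceding terms concatenated in order: term 3 = pp·u = ppu.
So term 8 is uppuppuuppu·ppuuppuuppuppuuppu.

uppuppuuppuppuuppuuppuppuuppu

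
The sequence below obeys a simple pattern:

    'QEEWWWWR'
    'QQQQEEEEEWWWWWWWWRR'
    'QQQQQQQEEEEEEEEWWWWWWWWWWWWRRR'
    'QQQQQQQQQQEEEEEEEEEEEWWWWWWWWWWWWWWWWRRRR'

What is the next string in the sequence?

QQQQQQQQQQQQQEEEEEEEEEEEEEEWWWWWWWWWWWWWWWWWWWWRRRRR

Reading off run lengths: Q runs 1, 4, 7, 10; E runs 2, 5, 8, 11; W runs 4, 8, 12, 16; R runs 1, 2, 3, 4 — each is linear in n (n = 1, 2, …).
Setting n = 5 gives 13, 14, 20, 5 characters in each block.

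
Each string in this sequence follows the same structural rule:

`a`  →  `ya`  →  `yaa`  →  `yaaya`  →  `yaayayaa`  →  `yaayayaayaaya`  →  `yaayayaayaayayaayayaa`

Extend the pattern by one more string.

Each term (from the third on) is the previous term followed by the one before it: term 3 = ya·a = yaa.
So term 8 is yaayayaayaayayaayayaa·yaayayaayaaya.

yaayayaayaayayaayayaayaayayaayaaya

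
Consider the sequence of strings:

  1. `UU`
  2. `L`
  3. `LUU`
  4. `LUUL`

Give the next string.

LUULLUU

This is a Fibonacci-style word recurrence s(k) = s(k−1)·s(k−2): e.g. L·UU = LUU.
The next term joins LUUL and LUU.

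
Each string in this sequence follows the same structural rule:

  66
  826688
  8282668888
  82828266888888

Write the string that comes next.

Each term wraps the previous one in 82 on the left and 88 on the right.
Applying this once more to 82828266888888:

828282826688888888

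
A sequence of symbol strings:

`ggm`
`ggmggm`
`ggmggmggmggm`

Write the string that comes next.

Each string is two copies of the previous one concatenated.
Doubling ggmggmggmggm:

ggmggmggmggmggmggmggmggm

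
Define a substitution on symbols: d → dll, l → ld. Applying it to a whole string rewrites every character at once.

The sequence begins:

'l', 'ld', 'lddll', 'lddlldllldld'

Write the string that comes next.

Apply φ to lddlldllldld symbol by symbol: l→ld, d→dll, d→dll, l→ld, l→ld, d→dll, l→ld, l→ld, l→ld, d→dll, l→ld, d→dll; joined: ld dll dll ld ld dll ld ld ld dll ld dll.

lddlldllldlddllldldlddlllddll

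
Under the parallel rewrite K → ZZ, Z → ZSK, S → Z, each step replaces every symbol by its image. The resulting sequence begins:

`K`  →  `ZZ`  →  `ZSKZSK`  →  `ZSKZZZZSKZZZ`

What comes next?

Rewriting each symbol of ZSKZZZZSKZZZ: Z→ZSK, S→Z, K→ZZ, Z→ZSK, Z→ZSK, Z→ZSK, Z→ZSK, S→Z, K→ZZ, Z→ZSK, Z→ZSK, Z→ZSK, which concatenates to ZSK Z ZZ ZSK ZSK ZSK ZSK Z ZZ ZSK ZSK ZSK.

ZSKZZZZSKZSKZSKZSKZZZZSKZSKZSK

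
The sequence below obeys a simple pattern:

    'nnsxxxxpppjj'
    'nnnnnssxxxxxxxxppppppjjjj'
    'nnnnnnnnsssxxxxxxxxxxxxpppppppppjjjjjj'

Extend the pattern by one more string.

nnnnnnnnnnnssssxxxxxxxxxxxxxxxxppppppppppppjjjjjjjj

Term n consists of 3n-1 n's, followed by n s's, followed by 4n x's, followed by 3n p's, followed by 2n j's (n = 1, 2, …).
For the next term, n = 4, so the run lengths are 11, 4, 16, 12, 8.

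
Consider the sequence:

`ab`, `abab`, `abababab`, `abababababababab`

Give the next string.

abababababababababababababababab

Every step duplicates the string.
So the next term is two copies of abababababababab.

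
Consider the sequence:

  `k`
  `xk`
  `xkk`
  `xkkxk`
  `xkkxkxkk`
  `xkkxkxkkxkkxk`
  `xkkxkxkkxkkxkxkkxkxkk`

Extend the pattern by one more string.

xkkxkxkkxkkxkxkkxkxkkxkkxkxkkxkkxk

Each term (from the third on) is the previous term followed by the one before it: term 3 = xk·k = xkk.
So term 8 is xkkxkxkkxkkxkxkkxkxkk·xkkxkxkkxkkxk.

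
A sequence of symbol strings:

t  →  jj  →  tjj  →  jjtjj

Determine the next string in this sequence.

tjjjjtjj

Each term (from the third on) is the two preceding terms concatenated in order: term 3 = t·jj = tjj.
The next term joins tjj and jjtjj.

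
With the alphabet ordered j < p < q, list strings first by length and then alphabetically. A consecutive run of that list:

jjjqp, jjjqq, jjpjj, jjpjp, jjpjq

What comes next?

jjppj

Treat jjpjq as a base-3 numeral over the given alphabet and add one, carrying through any trailing q's.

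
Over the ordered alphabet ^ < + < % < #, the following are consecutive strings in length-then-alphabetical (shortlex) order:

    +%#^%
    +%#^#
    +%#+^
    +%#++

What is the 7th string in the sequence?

+%#%^

Advancing 3 positions from +%#++ through +%#++ → +%#+% → +%#+# reaches term 7.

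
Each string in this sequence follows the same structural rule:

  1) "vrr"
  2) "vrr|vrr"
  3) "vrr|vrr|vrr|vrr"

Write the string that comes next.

Every step duplicates the string with '|' between the halves.
Doubling vrr|vrr|vrr|vrr with '|' between the halves:

vrr|vrr|vrr|vrr|vrr|vrr|vrr|vrr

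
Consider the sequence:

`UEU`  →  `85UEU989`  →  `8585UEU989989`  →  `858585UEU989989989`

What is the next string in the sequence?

85858585UEU989989989989

s(k+1) = 85·s(k)·989, so each term gains 85 as a prefix and 989 as a suffix.
One more step from 858585UEU989989989 gives the answer.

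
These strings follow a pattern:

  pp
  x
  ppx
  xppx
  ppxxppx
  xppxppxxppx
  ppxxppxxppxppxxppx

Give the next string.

xppxppxxppxppxxppxxppxppxxppx

Each term (from the third on) is the two preceding terms concatenated in order: term 3 = pp·x = ppx.
The next term joins xppxppxxppx and ppxxppxxppxppxxppx.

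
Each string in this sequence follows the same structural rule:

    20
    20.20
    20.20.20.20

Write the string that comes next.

s(k+1) = s(k)·.·s(k) — each term doubles the last with '.' between the halves.
Doubling 20.20.20.20 with '.' between the halves:

20.20.20.20.20.20.20.20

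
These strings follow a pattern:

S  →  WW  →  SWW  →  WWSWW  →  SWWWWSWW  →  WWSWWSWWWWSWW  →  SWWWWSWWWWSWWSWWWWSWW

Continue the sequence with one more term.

WWSWWSWWWWSWWSWWWWSWWWWSWWSWWWWSWW

Each term (from the third on) is the two preceding terms concatenated in order: term 3 = S·WW = SWW.
Continuing: WWSWWSWWWWSWW · SWWWWSWWWWSWWSWWWWSWW gives term 8.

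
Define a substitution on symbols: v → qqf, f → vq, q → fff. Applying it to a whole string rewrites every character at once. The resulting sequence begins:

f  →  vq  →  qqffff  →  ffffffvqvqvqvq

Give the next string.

vqvqvqvqvqvqqqffffqqffffqqffffqqffff

Applying the rule to each of the 14 symbols of ffffffvqvqvqvq gives the pieces vq vq vq vq vq vq qqf fff qqf fff qqf fff qqf fff, which concatenate to the answer.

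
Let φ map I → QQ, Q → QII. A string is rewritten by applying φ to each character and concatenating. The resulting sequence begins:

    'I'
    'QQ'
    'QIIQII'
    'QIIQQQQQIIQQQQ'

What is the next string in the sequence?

Applying the rule to each of the 14 symbols of QIIQQQQQIIQQQQ gives the pieces QII QQ QQ QII QII QII QII QII QQ QQ QII QII QII QII, which concatenate to the answer.

QIIQQQQQIIQIIQIIQIIQIIQQQQQIIQIIQIIQII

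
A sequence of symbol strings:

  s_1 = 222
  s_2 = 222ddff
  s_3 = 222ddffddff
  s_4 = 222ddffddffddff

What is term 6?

222ddffddffddffddffddff

Each term is the previous one with ddff appended.
From 222ddffddffddff, 2 further steps: 222ddffddffddff → 222ddffddffddffddff → (answer).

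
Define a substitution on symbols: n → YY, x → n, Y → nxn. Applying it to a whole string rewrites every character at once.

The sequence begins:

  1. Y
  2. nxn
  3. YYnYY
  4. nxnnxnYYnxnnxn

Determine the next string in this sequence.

YYnYYYYnYYnxnnxnYYnYYYYnYY

Applying the rule to each of the 14 symbols of nxnnxnYYnxnnxn gives the pieces YY n YY YY n YY nxn nxn YY n YY YY n YY, which concatenate to the answer.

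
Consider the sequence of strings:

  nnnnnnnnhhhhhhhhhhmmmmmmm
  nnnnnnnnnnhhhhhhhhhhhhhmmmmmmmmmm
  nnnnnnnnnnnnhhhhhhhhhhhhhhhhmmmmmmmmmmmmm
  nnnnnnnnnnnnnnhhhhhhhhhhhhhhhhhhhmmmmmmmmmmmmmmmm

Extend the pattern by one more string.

Reading off run lengths: n runs 8, 10, 12, 14; h runs 10, 13, 16, 19; m runs 7, 10, 13, 16 — each is linear in n, where the shown terms are n = 3, 4, 5, 6.
At n = 7 the blocks have lengths 16, 22, 19.

nnnnnnnnnnnnnnnnhhhhhhhhhhhhhhhhhhhhhhmmmmmmmmmmmmmmmmmmm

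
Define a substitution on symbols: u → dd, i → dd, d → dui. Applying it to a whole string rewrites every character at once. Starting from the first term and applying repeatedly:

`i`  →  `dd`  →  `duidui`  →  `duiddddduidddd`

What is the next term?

duiddddduiduiduiduiduiddddduiduiduidui

Applying the rule to each of the 14 symbols of duiddddduidddd gives the pieces dui dd dd dui dui dui dui dui dd dd dui dui dui dui, which concatenate to the answer.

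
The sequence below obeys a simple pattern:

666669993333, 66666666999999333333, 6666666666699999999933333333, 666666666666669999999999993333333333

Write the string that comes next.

Term n consists of 3n+2 6's, followed by 3n 9's, followed by 2n+2 3's (n = 1, 2, …).
At n = 5 the blocks have lengths 17, 15, 12.

66666666666666666999999999999999333333333333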